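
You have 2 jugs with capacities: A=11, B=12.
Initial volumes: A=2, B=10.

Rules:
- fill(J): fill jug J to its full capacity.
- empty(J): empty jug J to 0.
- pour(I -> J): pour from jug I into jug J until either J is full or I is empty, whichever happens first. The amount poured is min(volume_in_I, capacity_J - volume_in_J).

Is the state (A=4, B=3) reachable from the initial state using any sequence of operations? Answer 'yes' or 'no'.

BFS explored all 47 reachable states.
Reachable set includes: (0,0), (0,1), (0,2), (0,3), (0,4), (0,5), (0,6), (0,7), (0,8), (0,9), (0,10), (0,11) ...
Target (A=4, B=3) not in reachable set → no.

Answer: no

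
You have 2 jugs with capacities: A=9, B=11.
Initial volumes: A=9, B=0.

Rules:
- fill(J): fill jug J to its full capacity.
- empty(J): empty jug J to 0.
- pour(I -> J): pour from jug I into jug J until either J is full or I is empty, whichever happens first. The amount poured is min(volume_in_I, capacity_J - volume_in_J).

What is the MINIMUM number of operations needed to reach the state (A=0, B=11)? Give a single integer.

Answer: 2

Derivation:
BFS from (A=9, B=0). One shortest path:
  1. empty(A) -> (A=0 B=0)
  2. fill(B) -> (A=0 B=11)
Reached target in 2 moves.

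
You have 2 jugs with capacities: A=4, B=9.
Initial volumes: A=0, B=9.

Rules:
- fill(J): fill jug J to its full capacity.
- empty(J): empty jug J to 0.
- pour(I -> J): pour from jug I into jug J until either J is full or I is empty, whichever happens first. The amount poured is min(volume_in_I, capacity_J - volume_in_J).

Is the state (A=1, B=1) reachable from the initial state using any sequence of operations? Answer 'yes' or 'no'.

BFS explored all 26 reachable states.
Reachable set includes: (0,0), (0,1), (0,2), (0,3), (0,4), (0,5), (0,6), (0,7), (0,8), (0,9), (1,0), (1,9) ...
Target (A=1, B=1) not in reachable set → no.

Answer: no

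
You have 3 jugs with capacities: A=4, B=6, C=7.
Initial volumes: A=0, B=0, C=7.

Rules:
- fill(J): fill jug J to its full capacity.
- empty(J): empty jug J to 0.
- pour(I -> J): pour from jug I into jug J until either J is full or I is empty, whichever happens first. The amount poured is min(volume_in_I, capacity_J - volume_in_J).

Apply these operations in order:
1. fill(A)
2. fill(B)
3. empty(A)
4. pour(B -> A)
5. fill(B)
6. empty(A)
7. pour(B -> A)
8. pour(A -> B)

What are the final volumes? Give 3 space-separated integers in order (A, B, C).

Step 1: fill(A) -> (A=4 B=0 C=7)
Step 2: fill(B) -> (A=4 B=6 C=7)
Step 3: empty(A) -> (A=0 B=6 C=7)
Step 4: pour(B -> A) -> (A=4 B=2 C=7)
Step 5: fill(B) -> (A=4 B=6 C=7)
Step 6: empty(A) -> (A=0 B=6 C=7)
Step 7: pour(B -> A) -> (A=4 B=2 C=7)
Step 8: pour(A -> B) -> (A=0 B=6 C=7)

Answer: 0 6 7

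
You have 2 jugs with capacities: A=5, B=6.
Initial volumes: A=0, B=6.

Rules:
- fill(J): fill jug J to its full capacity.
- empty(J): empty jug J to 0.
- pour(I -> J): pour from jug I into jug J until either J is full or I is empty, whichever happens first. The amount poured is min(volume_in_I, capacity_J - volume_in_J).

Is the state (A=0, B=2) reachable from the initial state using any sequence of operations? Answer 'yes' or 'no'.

BFS from (A=0, B=6):
  1. pour(B -> A) -> (A=5 B=1)
  2. empty(A) -> (A=0 B=1)
  3. pour(B -> A) -> (A=1 B=0)
  4. fill(B) -> (A=1 B=6)
  5. pour(B -> A) -> (A=5 B=2)
  6. empty(A) -> (A=0 B=2)
Target reached → yes.

Answer: yes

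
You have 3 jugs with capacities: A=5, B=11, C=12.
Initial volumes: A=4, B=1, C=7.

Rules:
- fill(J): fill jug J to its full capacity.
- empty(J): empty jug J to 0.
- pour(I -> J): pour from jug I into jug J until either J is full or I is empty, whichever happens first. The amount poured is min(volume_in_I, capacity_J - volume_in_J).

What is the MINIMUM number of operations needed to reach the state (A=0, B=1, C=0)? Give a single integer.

BFS from (A=4, B=1, C=7). One shortest path:
  1. empty(A) -> (A=0 B=1 C=7)
  2. empty(C) -> (A=0 B=1 C=0)
Reached target in 2 moves.

Answer: 2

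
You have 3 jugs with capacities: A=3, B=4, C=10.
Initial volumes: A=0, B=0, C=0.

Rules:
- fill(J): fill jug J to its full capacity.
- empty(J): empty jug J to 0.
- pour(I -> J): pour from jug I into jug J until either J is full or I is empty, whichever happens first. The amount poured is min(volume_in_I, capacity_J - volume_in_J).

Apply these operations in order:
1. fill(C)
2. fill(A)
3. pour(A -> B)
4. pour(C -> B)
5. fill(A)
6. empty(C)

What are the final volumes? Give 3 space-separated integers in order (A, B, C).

Answer: 3 4 0

Derivation:
Step 1: fill(C) -> (A=0 B=0 C=10)
Step 2: fill(A) -> (A=3 B=0 C=10)
Step 3: pour(A -> B) -> (A=0 B=3 C=10)
Step 4: pour(C -> B) -> (A=0 B=4 C=9)
Step 5: fill(A) -> (A=3 B=4 C=9)
Step 6: empty(C) -> (A=3 B=4 C=0)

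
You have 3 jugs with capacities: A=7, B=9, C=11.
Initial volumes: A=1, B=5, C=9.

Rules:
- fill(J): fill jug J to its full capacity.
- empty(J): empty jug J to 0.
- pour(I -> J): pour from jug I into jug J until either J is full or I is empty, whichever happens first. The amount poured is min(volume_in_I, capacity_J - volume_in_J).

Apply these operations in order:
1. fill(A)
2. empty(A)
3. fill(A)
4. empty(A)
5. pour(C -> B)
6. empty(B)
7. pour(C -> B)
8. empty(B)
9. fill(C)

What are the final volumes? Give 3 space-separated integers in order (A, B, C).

Step 1: fill(A) -> (A=7 B=5 C=9)
Step 2: empty(A) -> (A=0 B=5 C=9)
Step 3: fill(A) -> (A=7 B=5 C=9)
Step 4: empty(A) -> (A=0 B=5 C=9)
Step 5: pour(C -> B) -> (A=0 B=9 C=5)
Step 6: empty(B) -> (A=0 B=0 C=5)
Step 7: pour(C -> B) -> (A=0 B=5 C=0)
Step 8: empty(B) -> (A=0 B=0 C=0)
Step 9: fill(C) -> (A=0 B=0 C=11)

Answer: 0 0 11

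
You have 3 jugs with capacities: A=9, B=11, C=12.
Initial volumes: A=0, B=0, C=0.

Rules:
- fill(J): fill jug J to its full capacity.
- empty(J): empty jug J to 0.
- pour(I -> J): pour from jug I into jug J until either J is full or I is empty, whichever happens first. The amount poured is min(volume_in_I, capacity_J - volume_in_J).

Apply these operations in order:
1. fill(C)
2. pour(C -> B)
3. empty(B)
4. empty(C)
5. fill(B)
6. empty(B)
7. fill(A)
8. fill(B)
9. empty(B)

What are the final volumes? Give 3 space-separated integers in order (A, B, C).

Answer: 9 0 0

Derivation:
Step 1: fill(C) -> (A=0 B=0 C=12)
Step 2: pour(C -> B) -> (A=0 B=11 C=1)
Step 3: empty(B) -> (A=0 B=0 C=1)
Step 4: empty(C) -> (A=0 B=0 C=0)
Step 5: fill(B) -> (A=0 B=11 C=0)
Step 6: empty(B) -> (A=0 B=0 C=0)
Step 7: fill(A) -> (A=9 B=0 C=0)
Step 8: fill(B) -> (A=9 B=11 C=0)
Step 9: empty(B) -> (A=9 B=0 C=0)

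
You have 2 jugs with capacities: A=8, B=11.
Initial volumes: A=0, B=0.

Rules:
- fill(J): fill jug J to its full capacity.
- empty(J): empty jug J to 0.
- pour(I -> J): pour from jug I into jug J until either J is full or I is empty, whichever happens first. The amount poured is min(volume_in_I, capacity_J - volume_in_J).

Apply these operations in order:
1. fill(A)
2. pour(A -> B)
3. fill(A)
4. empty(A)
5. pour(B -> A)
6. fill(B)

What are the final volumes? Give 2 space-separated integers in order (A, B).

Answer: 8 11

Derivation:
Step 1: fill(A) -> (A=8 B=0)
Step 2: pour(A -> B) -> (A=0 B=8)
Step 3: fill(A) -> (A=8 B=8)
Step 4: empty(A) -> (A=0 B=8)
Step 5: pour(B -> A) -> (A=8 B=0)
Step 6: fill(B) -> (A=8 B=11)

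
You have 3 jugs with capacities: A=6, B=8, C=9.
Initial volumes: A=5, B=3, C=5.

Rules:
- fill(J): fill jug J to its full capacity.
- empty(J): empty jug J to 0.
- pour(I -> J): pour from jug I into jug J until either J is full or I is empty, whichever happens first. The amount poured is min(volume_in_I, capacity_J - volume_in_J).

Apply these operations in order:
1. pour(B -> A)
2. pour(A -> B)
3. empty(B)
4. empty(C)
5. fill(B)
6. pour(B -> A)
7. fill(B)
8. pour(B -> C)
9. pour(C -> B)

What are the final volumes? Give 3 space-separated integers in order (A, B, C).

Step 1: pour(B -> A) -> (A=6 B=2 C=5)
Step 2: pour(A -> B) -> (A=0 B=8 C=5)
Step 3: empty(B) -> (A=0 B=0 C=5)
Step 4: empty(C) -> (A=0 B=0 C=0)
Step 5: fill(B) -> (A=0 B=8 C=0)
Step 6: pour(B -> A) -> (A=6 B=2 C=0)
Step 7: fill(B) -> (A=6 B=8 C=0)
Step 8: pour(B -> C) -> (A=6 B=0 C=8)
Step 9: pour(C -> B) -> (A=6 B=8 C=0)

Answer: 6 8 0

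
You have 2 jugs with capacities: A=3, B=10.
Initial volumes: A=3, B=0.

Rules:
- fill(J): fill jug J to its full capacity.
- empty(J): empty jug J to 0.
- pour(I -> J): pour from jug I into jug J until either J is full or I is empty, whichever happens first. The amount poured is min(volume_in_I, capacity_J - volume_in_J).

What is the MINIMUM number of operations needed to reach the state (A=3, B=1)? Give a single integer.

Answer: 7

Derivation:
BFS from (A=3, B=0). One shortest path:
  1. empty(A) -> (A=0 B=0)
  2. fill(B) -> (A=0 B=10)
  3. pour(B -> A) -> (A=3 B=7)
  4. empty(A) -> (A=0 B=7)
  5. pour(B -> A) -> (A=3 B=4)
  6. empty(A) -> (A=0 B=4)
  7. pour(B -> A) -> (A=3 B=1)
Reached target in 7 moves.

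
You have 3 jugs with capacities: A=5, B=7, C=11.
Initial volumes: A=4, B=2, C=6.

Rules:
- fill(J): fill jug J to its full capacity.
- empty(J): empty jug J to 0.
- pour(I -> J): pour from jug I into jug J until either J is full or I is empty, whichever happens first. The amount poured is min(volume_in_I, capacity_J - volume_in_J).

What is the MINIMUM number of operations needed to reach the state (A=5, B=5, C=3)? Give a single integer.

BFS from (A=4, B=2, C=6). One shortest path:
  1. fill(A) -> (A=5 B=2 C=6)
  2. pour(B -> C) -> (A=5 B=0 C=8)
  3. pour(A -> B) -> (A=0 B=5 C=8)
  4. pour(C -> A) -> (A=5 B=5 C=3)
Reached target in 4 moves.

Answer: 4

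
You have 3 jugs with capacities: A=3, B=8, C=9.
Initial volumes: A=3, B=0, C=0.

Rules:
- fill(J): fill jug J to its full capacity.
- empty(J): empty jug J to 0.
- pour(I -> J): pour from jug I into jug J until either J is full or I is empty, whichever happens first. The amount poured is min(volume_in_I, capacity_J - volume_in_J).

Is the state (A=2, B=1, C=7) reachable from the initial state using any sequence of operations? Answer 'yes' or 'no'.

BFS explored all 248 reachable states.
Reachable set includes: (0,0,0), (0,0,1), (0,0,2), (0,0,3), (0,0,4), (0,0,5), (0,0,6), (0,0,7), (0,0,8), (0,0,9), (0,1,0), (0,1,1) ...
Target (A=2, B=1, C=7) not in reachable set → no.

Answer: no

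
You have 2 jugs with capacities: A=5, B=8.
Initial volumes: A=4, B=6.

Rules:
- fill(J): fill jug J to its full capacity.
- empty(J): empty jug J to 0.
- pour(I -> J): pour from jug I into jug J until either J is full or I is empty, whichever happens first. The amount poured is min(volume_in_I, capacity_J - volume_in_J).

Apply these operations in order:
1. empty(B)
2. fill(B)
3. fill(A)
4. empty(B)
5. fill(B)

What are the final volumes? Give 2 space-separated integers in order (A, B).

Answer: 5 8

Derivation:
Step 1: empty(B) -> (A=4 B=0)
Step 2: fill(B) -> (A=4 B=8)
Step 3: fill(A) -> (A=5 B=8)
Step 4: empty(B) -> (A=5 B=0)
Step 5: fill(B) -> (A=5 B=8)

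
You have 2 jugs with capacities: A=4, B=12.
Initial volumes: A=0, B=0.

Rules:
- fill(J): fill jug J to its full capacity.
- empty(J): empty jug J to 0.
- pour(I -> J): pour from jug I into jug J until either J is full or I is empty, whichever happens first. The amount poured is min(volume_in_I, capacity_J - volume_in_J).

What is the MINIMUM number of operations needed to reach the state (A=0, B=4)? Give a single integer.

Answer: 2

Derivation:
BFS from (A=0, B=0). One shortest path:
  1. fill(A) -> (A=4 B=0)
  2. pour(A -> B) -> (A=0 B=4)
Reached target in 2 moves.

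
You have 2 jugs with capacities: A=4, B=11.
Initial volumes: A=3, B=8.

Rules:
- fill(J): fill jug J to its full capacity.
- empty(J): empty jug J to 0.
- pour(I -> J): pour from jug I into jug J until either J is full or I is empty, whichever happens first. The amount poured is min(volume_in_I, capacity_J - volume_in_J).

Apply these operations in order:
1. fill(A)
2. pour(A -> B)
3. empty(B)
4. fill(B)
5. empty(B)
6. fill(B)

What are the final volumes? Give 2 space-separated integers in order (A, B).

Step 1: fill(A) -> (A=4 B=8)
Step 2: pour(A -> B) -> (A=1 B=11)
Step 3: empty(B) -> (A=1 B=0)
Step 4: fill(B) -> (A=1 B=11)
Step 5: empty(B) -> (A=1 B=0)
Step 6: fill(B) -> (A=1 B=11)

Answer: 1 11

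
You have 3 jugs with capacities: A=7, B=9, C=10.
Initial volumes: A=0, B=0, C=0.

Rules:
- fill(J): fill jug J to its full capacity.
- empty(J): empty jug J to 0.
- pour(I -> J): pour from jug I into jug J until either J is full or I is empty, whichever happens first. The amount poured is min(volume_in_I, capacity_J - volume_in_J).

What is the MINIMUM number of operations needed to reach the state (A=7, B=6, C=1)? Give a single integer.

BFS from (A=0, B=0, C=0). One shortest path:
  1. fill(A) -> (A=7 B=0 C=0)
  2. pour(A -> C) -> (A=0 B=0 C=7)
  3. fill(A) -> (A=7 B=0 C=7)
  4. pour(A -> C) -> (A=4 B=0 C=10)
  5. pour(C -> B) -> (A=4 B=9 C=1)
  6. pour(B -> A) -> (A=7 B=6 C=1)
Reached target in 6 moves.

Answer: 6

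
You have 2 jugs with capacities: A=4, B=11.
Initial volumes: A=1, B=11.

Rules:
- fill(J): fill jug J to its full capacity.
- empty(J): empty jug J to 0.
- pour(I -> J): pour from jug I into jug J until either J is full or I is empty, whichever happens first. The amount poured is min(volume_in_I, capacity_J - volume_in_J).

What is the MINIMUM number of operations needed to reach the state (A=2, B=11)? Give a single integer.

BFS from (A=1, B=11). One shortest path:
  1. empty(B) -> (A=1 B=0)
  2. pour(A -> B) -> (A=0 B=1)
  3. fill(A) -> (A=4 B=1)
  4. pour(A -> B) -> (A=0 B=5)
  5. fill(A) -> (A=4 B=5)
  6. pour(A -> B) -> (A=0 B=9)
  7. fill(A) -> (A=4 B=9)
  8. pour(A -> B) -> (A=2 B=11)
Reached target in 8 moves.

Answer: 8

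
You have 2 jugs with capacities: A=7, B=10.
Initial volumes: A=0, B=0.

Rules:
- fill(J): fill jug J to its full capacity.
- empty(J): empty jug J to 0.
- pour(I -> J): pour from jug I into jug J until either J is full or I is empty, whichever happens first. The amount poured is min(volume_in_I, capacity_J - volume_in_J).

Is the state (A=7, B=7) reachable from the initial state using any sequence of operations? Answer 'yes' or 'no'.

BFS from (A=0, B=0):
  1. fill(A) -> (A=7 B=0)
  2. pour(A -> B) -> (A=0 B=7)
  3. fill(A) -> (A=7 B=7)
Target reached → yes.

Answer: yes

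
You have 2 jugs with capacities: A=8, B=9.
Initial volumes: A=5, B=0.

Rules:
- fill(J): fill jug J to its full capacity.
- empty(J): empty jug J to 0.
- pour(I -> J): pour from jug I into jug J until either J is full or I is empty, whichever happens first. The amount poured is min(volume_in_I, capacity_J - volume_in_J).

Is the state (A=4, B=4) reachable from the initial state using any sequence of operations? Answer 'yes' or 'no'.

BFS explored all 34 reachable states.
Reachable set includes: (0,0), (0,1), (0,2), (0,3), (0,4), (0,5), (0,6), (0,7), (0,8), (0,9), (1,0), (1,9) ...
Target (A=4, B=4) not in reachable set → no.

Answer: no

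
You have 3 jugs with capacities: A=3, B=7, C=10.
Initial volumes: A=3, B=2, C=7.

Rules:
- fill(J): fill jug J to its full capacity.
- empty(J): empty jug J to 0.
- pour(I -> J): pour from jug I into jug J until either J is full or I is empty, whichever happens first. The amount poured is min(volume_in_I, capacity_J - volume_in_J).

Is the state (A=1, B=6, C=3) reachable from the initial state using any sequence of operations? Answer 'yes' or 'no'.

Answer: no

Derivation:
BFS explored all 244 reachable states.
Reachable set includes: (0,0,0), (0,0,1), (0,0,2), (0,0,3), (0,0,4), (0,0,5), (0,0,6), (0,0,7), (0,0,8), (0,0,9), (0,0,10), (0,1,0) ...
Target (A=1, B=6, C=3) not in reachable set → no.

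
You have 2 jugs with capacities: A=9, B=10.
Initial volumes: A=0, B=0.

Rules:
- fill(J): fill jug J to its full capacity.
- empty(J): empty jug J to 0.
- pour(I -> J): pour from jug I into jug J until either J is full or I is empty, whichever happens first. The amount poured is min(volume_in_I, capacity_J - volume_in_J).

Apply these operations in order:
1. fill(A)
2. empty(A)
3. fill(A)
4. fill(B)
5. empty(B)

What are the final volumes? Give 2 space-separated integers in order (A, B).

Step 1: fill(A) -> (A=9 B=0)
Step 2: empty(A) -> (A=0 B=0)
Step 3: fill(A) -> (A=9 B=0)
Step 4: fill(B) -> (A=9 B=10)
Step 5: empty(B) -> (A=9 B=0)

Answer: 9 0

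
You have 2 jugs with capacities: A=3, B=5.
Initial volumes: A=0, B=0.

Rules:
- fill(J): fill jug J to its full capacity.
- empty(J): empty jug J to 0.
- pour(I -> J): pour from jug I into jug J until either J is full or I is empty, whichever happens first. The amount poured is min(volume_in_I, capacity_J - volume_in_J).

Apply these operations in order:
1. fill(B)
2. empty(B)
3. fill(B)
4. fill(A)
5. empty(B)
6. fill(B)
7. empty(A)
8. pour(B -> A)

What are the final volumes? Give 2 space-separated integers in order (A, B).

Step 1: fill(B) -> (A=0 B=5)
Step 2: empty(B) -> (A=0 B=0)
Step 3: fill(B) -> (A=0 B=5)
Step 4: fill(A) -> (A=3 B=5)
Step 5: empty(B) -> (A=3 B=0)
Step 6: fill(B) -> (A=3 B=5)
Step 7: empty(A) -> (A=0 B=5)
Step 8: pour(B -> A) -> (A=3 B=2)

Answer: 3 2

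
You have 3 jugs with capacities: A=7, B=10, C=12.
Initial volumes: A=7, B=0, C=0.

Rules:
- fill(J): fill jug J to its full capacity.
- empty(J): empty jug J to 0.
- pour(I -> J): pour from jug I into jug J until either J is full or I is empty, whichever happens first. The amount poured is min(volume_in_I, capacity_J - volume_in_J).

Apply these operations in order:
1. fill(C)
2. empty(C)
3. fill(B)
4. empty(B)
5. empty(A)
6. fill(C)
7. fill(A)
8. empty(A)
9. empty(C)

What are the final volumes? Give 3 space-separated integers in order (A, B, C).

Answer: 0 0 0

Derivation:
Step 1: fill(C) -> (A=7 B=0 C=12)
Step 2: empty(C) -> (A=7 B=0 C=0)
Step 3: fill(B) -> (A=7 B=10 C=0)
Step 4: empty(B) -> (A=7 B=0 C=0)
Step 5: empty(A) -> (A=0 B=0 C=0)
Step 6: fill(C) -> (A=0 B=0 C=12)
Step 7: fill(A) -> (A=7 B=0 C=12)
Step 8: empty(A) -> (A=0 B=0 C=12)
Step 9: empty(C) -> (A=0 B=0 C=0)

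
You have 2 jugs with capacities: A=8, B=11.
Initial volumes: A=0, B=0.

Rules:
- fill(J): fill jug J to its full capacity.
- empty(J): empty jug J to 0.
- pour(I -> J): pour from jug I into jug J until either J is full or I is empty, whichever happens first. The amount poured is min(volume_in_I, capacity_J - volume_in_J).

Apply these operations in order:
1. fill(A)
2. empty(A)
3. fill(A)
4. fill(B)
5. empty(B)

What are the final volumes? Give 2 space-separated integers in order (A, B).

Answer: 8 0

Derivation:
Step 1: fill(A) -> (A=8 B=0)
Step 2: empty(A) -> (A=0 B=0)
Step 3: fill(A) -> (A=8 B=0)
Step 4: fill(B) -> (A=8 B=11)
Step 5: empty(B) -> (A=8 B=0)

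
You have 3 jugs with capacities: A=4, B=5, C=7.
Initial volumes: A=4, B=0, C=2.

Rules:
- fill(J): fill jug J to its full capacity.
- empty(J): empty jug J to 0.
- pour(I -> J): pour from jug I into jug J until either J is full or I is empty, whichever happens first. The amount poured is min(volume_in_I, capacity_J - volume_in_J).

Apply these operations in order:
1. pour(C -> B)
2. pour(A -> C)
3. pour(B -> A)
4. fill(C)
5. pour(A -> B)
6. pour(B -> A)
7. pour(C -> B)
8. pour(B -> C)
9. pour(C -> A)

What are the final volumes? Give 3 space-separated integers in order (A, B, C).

Step 1: pour(C -> B) -> (A=4 B=2 C=0)
Step 2: pour(A -> C) -> (A=0 B=2 C=4)
Step 3: pour(B -> A) -> (A=2 B=0 C=4)
Step 4: fill(C) -> (A=2 B=0 C=7)
Step 5: pour(A -> B) -> (A=0 B=2 C=7)
Step 6: pour(B -> A) -> (A=2 B=0 C=7)
Step 7: pour(C -> B) -> (A=2 B=5 C=2)
Step 8: pour(B -> C) -> (A=2 B=0 C=7)
Step 9: pour(C -> A) -> (A=4 B=0 C=5)

Answer: 4 0 5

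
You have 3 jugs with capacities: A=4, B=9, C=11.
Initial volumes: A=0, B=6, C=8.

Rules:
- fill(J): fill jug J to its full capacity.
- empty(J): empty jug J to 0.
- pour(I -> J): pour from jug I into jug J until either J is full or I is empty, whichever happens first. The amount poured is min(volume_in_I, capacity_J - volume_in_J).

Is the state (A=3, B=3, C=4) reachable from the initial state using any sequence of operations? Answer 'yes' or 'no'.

Answer: no

Derivation:
BFS explored all 360 reachable states.
Reachable set includes: (0,0,0), (0,0,1), (0,0,2), (0,0,3), (0,0,4), (0,0,5), (0,0,6), (0,0,7), (0,0,8), (0,0,9), (0,0,10), (0,0,11) ...
Target (A=3, B=3, C=4) not in reachable set → no.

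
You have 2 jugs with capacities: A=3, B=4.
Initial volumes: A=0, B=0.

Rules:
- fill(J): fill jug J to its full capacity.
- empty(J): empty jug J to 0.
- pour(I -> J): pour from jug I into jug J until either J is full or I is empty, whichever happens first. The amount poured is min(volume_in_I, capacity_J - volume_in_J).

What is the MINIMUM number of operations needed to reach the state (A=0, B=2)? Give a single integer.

BFS from (A=0, B=0). One shortest path:
  1. fill(A) -> (A=3 B=0)
  2. pour(A -> B) -> (A=0 B=3)
  3. fill(A) -> (A=3 B=3)
  4. pour(A -> B) -> (A=2 B=4)
  5. empty(B) -> (A=2 B=0)
  6. pour(A -> B) -> (A=0 B=2)
Reached target in 6 moves.

Answer: 6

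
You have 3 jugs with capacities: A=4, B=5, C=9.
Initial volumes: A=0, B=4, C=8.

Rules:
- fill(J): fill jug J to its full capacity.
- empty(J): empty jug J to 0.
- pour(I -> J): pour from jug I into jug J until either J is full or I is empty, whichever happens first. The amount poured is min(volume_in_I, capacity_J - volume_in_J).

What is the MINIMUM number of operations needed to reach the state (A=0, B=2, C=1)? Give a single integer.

Answer: 6

Derivation:
BFS from (A=0, B=4, C=8). One shortest path:
  1. pour(C -> B) -> (A=0 B=5 C=7)
  2. pour(B -> A) -> (A=4 B=1 C=7)
  3. pour(A -> C) -> (A=2 B=1 C=9)
  4. empty(C) -> (A=2 B=1 C=0)
  5. pour(B -> C) -> (A=2 B=0 C=1)
  6. pour(A -> B) -> (A=0 B=2 C=1)
Reached target in 6 moves.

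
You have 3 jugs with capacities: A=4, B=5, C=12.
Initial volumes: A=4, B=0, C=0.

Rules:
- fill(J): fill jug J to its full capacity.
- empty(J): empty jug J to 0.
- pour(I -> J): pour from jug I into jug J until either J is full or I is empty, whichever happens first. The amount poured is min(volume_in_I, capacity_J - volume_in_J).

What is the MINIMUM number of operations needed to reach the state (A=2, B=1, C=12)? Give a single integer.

BFS from (A=4, B=0, C=0). One shortest path:
  1. empty(A) -> (A=0 B=0 C=0)
  2. fill(B) -> (A=0 B=5 C=0)
  3. pour(B -> C) -> (A=0 B=0 C=5)
  4. fill(B) -> (A=0 B=5 C=5)
  5. pour(B -> C) -> (A=0 B=0 C=10)
  6. fill(B) -> (A=0 B=5 C=10)
  7. pour(B -> A) -> (A=4 B=1 C=10)
  8. pour(A -> C) -> (A=2 B=1 C=12)
Reached target in 8 moves.

Answer: 8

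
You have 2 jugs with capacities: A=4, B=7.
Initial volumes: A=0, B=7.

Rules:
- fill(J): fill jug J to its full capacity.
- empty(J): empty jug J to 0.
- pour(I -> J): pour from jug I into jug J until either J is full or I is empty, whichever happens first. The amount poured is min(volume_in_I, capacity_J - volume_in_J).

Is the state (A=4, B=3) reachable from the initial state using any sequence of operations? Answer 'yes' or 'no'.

BFS from (A=0, B=7):
  1. pour(B -> A) -> (A=4 B=3)
Target reached → yes.

Answer: yes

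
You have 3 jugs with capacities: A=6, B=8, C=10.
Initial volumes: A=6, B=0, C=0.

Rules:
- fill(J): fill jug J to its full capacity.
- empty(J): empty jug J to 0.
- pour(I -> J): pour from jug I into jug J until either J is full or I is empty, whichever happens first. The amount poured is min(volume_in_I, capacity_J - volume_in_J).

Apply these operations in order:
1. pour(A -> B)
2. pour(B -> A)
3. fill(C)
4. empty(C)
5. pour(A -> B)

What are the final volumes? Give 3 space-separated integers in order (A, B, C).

Answer: 0 6 0

Derivation:
Step 1: pour(A -> B) -> (A=0 B=6 C=0)
Step 2: pour(B -> A) -> (A=6 B=0 C=0)
Step 3: fill(C) -> (A=6 B=0 C=10)
Step 4: empty(C) -> (A=6 B=0 C=0)
Step 5: pour(A -> B) -> (A=0 B=6 C=0)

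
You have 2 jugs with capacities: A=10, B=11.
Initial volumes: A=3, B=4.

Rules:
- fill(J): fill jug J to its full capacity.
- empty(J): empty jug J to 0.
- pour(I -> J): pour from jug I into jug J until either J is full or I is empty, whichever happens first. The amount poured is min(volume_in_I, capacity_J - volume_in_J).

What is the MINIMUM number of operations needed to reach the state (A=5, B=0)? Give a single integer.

Answer: 6

Derivation:
BFS from (A=3, B=4). One shortest path:
  1. empty(A) -> (A=0 B=4)
  2. pour(B -> A) -> (A=4 B=0)
  3. fill(B) -> (A=4 B=11)
  4. pour(B -> A) -> (A=10 B=5)
  5. empty(A) -> (A=0 B=5)
  6. pour(B -> A) -> (A=5 B=0)
Reached target in 6 moves.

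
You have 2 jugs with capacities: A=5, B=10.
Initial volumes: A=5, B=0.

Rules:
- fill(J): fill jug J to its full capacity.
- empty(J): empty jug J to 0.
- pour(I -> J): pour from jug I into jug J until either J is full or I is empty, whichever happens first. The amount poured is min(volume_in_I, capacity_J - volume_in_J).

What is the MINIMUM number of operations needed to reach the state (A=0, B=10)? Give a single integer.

Answer: 2

Derivation:
BFS from (A=5, B=0). One shortest path:
  1. empty(A) -> (A=0 B=0)
  2. fill(B) -> (A=0 B=10)
Reached target in 2 moves.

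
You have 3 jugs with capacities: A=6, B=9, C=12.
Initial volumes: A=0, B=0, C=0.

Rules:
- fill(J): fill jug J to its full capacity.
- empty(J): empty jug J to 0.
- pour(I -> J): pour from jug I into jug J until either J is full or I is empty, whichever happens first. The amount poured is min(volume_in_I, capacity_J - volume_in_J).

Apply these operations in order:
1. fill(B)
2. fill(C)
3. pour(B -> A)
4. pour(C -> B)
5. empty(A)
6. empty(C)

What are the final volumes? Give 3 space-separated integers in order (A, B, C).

Answer: 0 9 0

Derivation:
Step 1: fill(B) -> (A=0 B=9 C=0)
Step 2: fill(C) -> (A=0 B=9 C=12)
Step 3: pour(B -> A) -> (A=6 B=3 C=12)
Step 4: pour(C -> B) -> (A=6 B=9 C=6)
Step 5: empty(A) -> (A=0 B=9 C=6)
Step 6: empty(C) -> (A=0 B=9 C=0)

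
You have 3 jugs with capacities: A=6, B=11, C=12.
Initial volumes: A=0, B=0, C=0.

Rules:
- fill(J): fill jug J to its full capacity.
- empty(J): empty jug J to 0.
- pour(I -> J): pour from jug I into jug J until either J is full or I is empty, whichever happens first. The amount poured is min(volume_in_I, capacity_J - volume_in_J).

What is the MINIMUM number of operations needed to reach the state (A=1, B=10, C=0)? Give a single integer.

Answer: 7

Derivation:
BFS from (A=0, B=0, C=0). One shortest path:
  1. fill(C) -> (A=0 B=0 C=12)
  2. pour(C -> B) -> (A=0 B=11 C=1)
  3. pour(C -> A) -> (A=1 B=11 C=0)
  4. pour(B -> C) -> (A=1 B=0 C=11)
  5. fill(B) -> (A=1 B=11 C=11)
  6. pour(B -> C) -> (A=1 B=10 C=12)
  7. empty(C) -> (A=1 B=10 C=0)
Reached target in 7 moves.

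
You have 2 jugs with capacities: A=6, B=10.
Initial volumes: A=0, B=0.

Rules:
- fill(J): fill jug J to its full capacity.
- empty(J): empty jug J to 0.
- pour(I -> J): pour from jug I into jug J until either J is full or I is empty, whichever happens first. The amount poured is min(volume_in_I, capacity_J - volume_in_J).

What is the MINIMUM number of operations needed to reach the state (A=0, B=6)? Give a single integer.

BFS from (A=0, B=0). One shortest path:
  1. fill(A) -> (A=6 B=0)
  2. pour(A -> B) -> (A=0 B=6)
Reached target in 2 moves.

Answer: 2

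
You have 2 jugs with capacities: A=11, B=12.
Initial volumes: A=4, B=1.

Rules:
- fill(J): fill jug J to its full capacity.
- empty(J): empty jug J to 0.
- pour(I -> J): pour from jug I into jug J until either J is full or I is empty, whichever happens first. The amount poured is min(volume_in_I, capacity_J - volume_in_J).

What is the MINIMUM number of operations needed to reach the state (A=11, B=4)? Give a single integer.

BFS from (A=4, B=1). One shortest path:
  1. empty(B) -> (A=4 B=0)
  2. pour(A -> B) -> (A=0 B=4)
  3. fill(A) -> (A=11 B=4)
Reached target in 3 moves.

Answer: 3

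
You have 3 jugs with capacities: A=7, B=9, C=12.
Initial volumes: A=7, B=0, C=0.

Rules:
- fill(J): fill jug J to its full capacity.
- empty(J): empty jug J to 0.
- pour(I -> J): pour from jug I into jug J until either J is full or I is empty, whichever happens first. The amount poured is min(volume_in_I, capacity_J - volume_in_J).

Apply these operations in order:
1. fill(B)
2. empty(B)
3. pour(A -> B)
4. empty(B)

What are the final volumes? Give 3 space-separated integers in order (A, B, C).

Step 1: fill(B) -> (A=7 B=9 C=0)
Step 2: empty(B) -> (A=7 B=0 C=0)
Step 3: pour(A -> B) -> (A=0 B=7 C=0)
Step 4: empty(B) -> (A=0 B=0 C=0)

Answer: 0 0 0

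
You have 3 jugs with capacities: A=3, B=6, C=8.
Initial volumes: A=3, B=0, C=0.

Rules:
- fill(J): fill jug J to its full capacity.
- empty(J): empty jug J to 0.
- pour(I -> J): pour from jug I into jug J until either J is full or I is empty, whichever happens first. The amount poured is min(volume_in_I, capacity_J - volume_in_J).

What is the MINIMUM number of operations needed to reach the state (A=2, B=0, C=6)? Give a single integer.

BFS from (A=3, B=0, C=0). One shortest path:
  1. empty(A) -> (A=0 B=0 C=0)
  2. fill(C) -> (A=0 B=0 C=8)
  3. pour(C -> B) -> (A=0 B=6 C=2)
  4. pour(C -> A) -> (A=2 B=6 C=0)
  5. pour(B -> C) -> (A=2 B=0 C=6)
Reached target in 5 moves.

Answer: 5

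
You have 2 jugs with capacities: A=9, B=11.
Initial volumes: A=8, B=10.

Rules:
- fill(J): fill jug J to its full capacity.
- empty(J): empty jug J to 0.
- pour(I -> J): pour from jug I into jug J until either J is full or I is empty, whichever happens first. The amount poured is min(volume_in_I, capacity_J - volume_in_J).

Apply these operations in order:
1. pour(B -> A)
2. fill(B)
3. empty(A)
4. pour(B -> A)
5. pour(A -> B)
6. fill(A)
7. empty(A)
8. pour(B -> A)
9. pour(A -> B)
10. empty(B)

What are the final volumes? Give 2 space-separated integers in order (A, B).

Step 1: pour(B -> A) -> (A=9 B=9)
Step 2: fill(B) -> (A=9 B=11)
Step 3: empty(A) -> (A=0 B=11)
Step 4: pour(B -> A) -> (A=9 B=2)
Step 5: pour(A -> B) -> (A=0 B=11)
Step 6: fill(A) -> (A=9 B=11)
Step 7: empty(A) -> (A=0 B=11)
Step 8: pour(B -> A) -> (A=9 B=2)
Step 9: pour(A -> B) -> (A=0 B=11)
Step 10: empty(B) -> (A=0 B=0)

Answer: 0 0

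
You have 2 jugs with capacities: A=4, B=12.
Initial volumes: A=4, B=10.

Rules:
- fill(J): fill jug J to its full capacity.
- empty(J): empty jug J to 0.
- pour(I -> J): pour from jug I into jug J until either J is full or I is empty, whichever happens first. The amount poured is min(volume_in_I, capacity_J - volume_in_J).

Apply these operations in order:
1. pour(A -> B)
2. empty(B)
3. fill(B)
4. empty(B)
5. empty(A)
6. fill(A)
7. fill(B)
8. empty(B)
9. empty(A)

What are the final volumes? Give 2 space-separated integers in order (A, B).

Step 1: pour(A -> B) -> (A=2 B=12)
Step 2: empty(B) -> (A=2 B=0)
Step 3: fill(B) -> (A=2 B=12)
Step 4: empty(B) -> (A=2 B=0)
Step 5: empty(A) -> (A=0 B=0)
Step 6: fill(A) -> (A=4 B=0)
Step 7: fill(B) -> (A=4 B=12)
Step 8: empty(B) -> (A=4 B=0)
Step 9: empty(A) -> (A=0 B=0)

Answer: 0 0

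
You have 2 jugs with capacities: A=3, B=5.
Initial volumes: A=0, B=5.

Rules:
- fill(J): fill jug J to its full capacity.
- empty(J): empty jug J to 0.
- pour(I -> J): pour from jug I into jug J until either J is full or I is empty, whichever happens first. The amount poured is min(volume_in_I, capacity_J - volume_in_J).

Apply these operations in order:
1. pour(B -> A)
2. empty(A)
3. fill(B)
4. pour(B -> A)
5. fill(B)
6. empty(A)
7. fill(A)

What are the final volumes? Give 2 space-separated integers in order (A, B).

Answer: 3 5

Derivation:
Step 1: pour(B -> A) -> (A=3 B=2)
Step 2: empty(A) -> (A=0 B=2)
Step 3: fill(B) -> (A=0 B=5)
Step 4: pour(B -> A) -> (A=3 B=2)
Step 5: fill(B) -> (A=3 B=5)
Step 6: empty(A) -> (A=0 B=5)
Step 7: fill(A) -> (A=3 B=5)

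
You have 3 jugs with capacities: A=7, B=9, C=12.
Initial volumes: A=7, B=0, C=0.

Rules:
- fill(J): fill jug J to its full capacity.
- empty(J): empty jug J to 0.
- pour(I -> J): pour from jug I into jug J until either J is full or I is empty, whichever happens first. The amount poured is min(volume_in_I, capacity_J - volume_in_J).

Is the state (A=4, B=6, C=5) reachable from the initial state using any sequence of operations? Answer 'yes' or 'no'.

Answer: no

Derivation:
BFS explored all 512 reachable states.
Reachable set includes: (0,0,0), (0,0,1), (0,0,2), (0,0,3), (0,0,4), (0,0,5), (0,0,6), (0,0,7), (0,0,8), (0,0,9), (0,0,10), (0,0,11) ...
Target (A=4, B=6, C=5) not in reachable set → no.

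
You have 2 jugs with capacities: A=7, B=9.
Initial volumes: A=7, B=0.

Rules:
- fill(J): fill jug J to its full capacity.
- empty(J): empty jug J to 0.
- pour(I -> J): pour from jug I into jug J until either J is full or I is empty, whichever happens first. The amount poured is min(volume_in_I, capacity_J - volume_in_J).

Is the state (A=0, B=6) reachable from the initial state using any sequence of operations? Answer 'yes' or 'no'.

Answer: yes

Derivation:
BFS from (A=7, B=0):
  1. empty(A) -> (A=0 B=0)
  2. fill(B) -> (A=0 B=9)
  3. pour(B -> A) -> (A=7 B=2)
  4. empty(A) -> (A=0 B=2)
  5. pour(B -> A) -> (A=2 B=0)
  6. fill(B) -> (A=2 B=9)
  7. pour(B -> A) -> (A=7 B=4)
  8. empty(A) -> (A=0 B=4)
  9. pour(B -> A) -> (A=4 B=0)
  10. fill(B) -> (A=4 B=9)
  11. pour(B -> A) -> (A=7 B=6)
  12. empty(A) -> (A=0 B=6)
Target reached → yes.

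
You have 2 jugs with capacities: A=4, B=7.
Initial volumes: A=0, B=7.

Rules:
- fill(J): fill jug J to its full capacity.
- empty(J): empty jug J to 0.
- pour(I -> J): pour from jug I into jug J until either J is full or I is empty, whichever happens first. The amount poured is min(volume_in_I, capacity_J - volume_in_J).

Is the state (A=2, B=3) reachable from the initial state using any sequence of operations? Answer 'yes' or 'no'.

Answer: no

Derivation:
BFS explored all 22 reachable states.
Reachable set includes: (0,0), (0,1), (0,2), (0,3), (0,4), (0,5), (0,6), (0,7), (1,0), (1,7), (2,0), (2,7) ...
Target (A=2, B=3) not in reachable set → no.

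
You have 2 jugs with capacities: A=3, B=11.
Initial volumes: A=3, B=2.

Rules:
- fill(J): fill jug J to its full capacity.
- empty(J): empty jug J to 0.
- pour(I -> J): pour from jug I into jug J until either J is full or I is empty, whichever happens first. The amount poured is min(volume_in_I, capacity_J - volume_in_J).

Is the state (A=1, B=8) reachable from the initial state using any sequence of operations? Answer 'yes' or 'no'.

Answer: no

Derivation:
BFS explored all 28 reachable states.
Reachable set includes: (0,0), (0,1), (0,2), (0,3), (0,4), (0,5), (0,6), (0,7), (0,8), (0,9), (0,10), (0,11) ...
Target (A=1, B=8) not in reachable set → no.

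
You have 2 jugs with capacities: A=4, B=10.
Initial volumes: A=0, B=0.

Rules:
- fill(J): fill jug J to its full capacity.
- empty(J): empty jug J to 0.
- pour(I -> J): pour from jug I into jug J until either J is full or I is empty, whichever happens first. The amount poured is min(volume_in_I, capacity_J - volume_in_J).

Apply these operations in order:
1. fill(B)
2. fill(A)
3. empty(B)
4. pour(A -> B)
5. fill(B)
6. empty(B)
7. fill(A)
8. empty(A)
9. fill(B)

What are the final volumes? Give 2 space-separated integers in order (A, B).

Answer: 0 10

Derivation:
Step 1: fill(B) -> (A=0 B=10)
Step 2: fill(A) -> (A=4 B=10)
Step 3: empty(B) -> (A=4 B=0)
Step 4: pour(A -> B) -> (A=0 B=4)
Step 5: fill(B) -> (A=0 B=10)
Step 6: empty(B) -> (A=0 B=0)
Step 7: fill(A) -> (A=4 B=0)
Step 8: empty(A) -> (A=0 B=0)
Step 9: fill(B) -> (A=0 B=10)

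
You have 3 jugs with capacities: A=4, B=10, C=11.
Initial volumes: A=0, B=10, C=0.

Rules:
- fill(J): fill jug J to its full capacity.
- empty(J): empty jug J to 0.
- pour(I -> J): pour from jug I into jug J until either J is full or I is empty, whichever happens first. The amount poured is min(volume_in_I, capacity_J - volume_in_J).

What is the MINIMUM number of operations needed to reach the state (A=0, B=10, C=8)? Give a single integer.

BFS from (A=0, B=10, C=0). One shortest path:
  1. fill(A) -> (A=4 B=10 C=0)
  2. pour(A -> C) -> (A=0 B=10 C=4)
  3. fill(A) -> (A=4 B=10 C=4)
  4. pour(A -> C) -> (A=0 B=10 C=8)
Reached target in 4 moves.

Answer: 4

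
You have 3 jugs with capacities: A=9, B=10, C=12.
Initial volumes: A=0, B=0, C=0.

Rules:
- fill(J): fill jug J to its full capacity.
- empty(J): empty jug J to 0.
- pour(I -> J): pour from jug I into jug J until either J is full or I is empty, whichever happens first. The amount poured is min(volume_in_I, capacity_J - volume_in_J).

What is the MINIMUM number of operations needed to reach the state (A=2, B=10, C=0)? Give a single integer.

BFS from (A=0, B=0, C=0). One shortest path:
  1. fill(C) -> (A=0 B=0 C=12)
  2. pour(C -> B) -> (A=0 B=10 C=2)
  3. pour(C -> A) -> (A=2 B=10 C=0)
Reached target in 3 moves.

Answer: 3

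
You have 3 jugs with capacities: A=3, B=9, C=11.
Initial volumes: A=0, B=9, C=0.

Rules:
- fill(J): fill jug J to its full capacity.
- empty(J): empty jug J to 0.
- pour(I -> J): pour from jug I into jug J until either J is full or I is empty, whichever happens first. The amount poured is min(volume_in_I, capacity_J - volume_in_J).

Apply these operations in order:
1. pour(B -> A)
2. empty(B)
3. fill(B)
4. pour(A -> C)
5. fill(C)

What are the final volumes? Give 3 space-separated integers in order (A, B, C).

Step 1: pour(B -> A) -> (A=3 B=6 C=0)
Step 2: empty(B) -> (A=3 B=0 C=0)
Step 3: fill(B) -> (A=3 B=9 C=0)
Step 4: pour(A -> C) -> (A=0 B=9 C=3)
Step 5: fill(C) -> (A=0 B=9 C=11)

Answer: 0 9 11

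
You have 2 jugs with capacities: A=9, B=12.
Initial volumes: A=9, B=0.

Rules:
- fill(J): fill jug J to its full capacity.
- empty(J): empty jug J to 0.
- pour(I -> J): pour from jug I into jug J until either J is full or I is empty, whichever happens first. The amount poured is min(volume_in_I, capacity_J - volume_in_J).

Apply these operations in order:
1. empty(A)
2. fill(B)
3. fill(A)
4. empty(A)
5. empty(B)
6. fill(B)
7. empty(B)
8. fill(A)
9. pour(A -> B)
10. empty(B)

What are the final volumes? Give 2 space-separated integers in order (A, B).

Answer: 0 0

Derivation:
Step 1: empty(A) -> (A=0 B=0)
Step 2: fill(B) -> (A=0 B=12)
Step 3: fill(A) -> (A=9 B=12)
Step 4: empty(A) -> (A=0 B=12)
Step 5: empty(B) -> (A=0 B=0)
Step 6: fill(B) -> (A=0 B=12)
Step 7: empty(B) -> (A=0 B=0)
Step 8: fill(A) -> (A=9 B=0)
Step 9: pour(A -> B) -> (A=0 B=9)
Step 10: empty(B) -> (A=0 B=0)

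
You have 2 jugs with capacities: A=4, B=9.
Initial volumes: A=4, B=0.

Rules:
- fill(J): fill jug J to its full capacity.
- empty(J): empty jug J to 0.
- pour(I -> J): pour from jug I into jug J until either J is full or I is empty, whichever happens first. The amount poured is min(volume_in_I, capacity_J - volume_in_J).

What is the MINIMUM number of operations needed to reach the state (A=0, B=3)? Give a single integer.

Answer: 7

Derivation:
BFS from (A=4, B=0). One shortest path:
  1. pour(A -> B) -> (A=0 B=4)
  2. fill(A) -> (A=4 B=4)
  3. pour(A -> B) -> (A=0 B=8)
  4. fill(A) -> (A=4 B=8)
  5. pour(A -> B) -> (A=3 B=9)
  6. empty(B) -> (A=3 B=0)
  7. pour(A -> B) -> (A=0 B=3)
Reached target in 7 moves.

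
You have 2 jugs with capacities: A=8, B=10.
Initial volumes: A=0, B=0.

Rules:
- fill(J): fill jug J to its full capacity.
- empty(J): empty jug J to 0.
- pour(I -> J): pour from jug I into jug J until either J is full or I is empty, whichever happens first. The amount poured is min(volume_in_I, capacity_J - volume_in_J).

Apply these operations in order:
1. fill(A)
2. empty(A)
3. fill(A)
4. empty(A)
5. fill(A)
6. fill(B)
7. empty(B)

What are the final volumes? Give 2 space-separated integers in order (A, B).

Step 1: fill(A) -> (A=8 B=0)
Step 2: empty(A) -> (A=0 B=0)
Step 3: fill(A) -> (A=8 B=0)
Step 4: empty(A) -> (A=0 B=0)
Step 5: fill(A) -> (A=8 B=0)
Step 6: fill(B) -> (A=8 B=10)
Step 7: empty(B) -> (A=8 B=0)

Answer: 8 0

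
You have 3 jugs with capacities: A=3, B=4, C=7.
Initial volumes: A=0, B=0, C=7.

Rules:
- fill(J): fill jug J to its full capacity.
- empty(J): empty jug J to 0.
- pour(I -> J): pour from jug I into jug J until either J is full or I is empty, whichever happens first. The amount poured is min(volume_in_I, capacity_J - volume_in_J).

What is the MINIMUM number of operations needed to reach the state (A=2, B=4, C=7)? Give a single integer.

Answer: 4

Derivation:
BFS from (A=0, B=0, C=7). One shortest path:
  1. fill(A) -> (A=3 B=0 C=7)
  2. pour(A -> B) -> (A=0 B=3 C=7)
  3. fill(A) -> (A=3 B=3 C=7)
  4. pour(A -> B) -> (A=2 B=4 C=7)
Reached target in 4 moves.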